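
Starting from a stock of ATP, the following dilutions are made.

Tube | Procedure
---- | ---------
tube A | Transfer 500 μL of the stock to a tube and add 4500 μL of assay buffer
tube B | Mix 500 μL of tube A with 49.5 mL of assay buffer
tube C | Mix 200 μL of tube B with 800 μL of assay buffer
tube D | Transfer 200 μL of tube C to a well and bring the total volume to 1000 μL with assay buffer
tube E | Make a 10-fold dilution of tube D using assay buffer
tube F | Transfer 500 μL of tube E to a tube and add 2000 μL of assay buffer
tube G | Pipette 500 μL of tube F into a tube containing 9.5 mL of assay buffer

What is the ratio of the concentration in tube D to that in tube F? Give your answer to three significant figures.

Step 1: 500 μL + 4500 μL = 5000 μL total → factor 5000/500 = 10
Step 2: 500 μL + 49.5 mL = 50000 μL total → factor 50000/500 = 100
Step 3: 200 μL + 800 μL = 1000 μL total → factor 1000/200 = 5
Step 4: 200 μL brought to 1000 μL → factor 1000/200 = 5
Step 5: 10-fold → factor 10
Step 6: 500 μL + 2000 μL = 2500 μL total → factor 2500/500 = 5
Dilution factor to tube D = 25000; to tube F = 1.25 × 10^6
[tube D]/[tube F] = (factor to tube F)/(factor to tube D) = 1.25 × 10^6/25000 = 50.0

50.0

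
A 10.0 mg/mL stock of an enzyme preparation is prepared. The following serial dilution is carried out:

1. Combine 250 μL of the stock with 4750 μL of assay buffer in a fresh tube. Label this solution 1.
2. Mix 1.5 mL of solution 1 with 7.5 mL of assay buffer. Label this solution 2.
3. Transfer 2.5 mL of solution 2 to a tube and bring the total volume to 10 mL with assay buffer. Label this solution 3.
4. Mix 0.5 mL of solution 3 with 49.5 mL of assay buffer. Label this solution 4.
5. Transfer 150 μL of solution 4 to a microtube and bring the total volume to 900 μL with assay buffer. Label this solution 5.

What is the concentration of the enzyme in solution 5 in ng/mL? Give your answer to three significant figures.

Step 1: 250 μL + 4750 μL = 5000 μL total → factor 5000/250 = 20
Step 2: 1.5 mL + 7.5 mL = 9 mL total → factor 9/1.5 = 6
Step 3: 2.5 mL brought to 10 mL → factor 10/2.5 = 4
Step 4: 0.5 mL + 49.5 mL = 50 mL total → factor 50/0.5 = 100
Step 5: 150 μL brought to 900 μL → factor 900/150 = 6
Overall dilution factor = 20 × 6 × 4 × 100 × 6 = 2.88 × 10^5
Final = 10.0 mg/mL / 2.88 × 10^5 = 3.472 × 10^-5 mg/mL = 34.7 ng/mL

34.7 ng/mL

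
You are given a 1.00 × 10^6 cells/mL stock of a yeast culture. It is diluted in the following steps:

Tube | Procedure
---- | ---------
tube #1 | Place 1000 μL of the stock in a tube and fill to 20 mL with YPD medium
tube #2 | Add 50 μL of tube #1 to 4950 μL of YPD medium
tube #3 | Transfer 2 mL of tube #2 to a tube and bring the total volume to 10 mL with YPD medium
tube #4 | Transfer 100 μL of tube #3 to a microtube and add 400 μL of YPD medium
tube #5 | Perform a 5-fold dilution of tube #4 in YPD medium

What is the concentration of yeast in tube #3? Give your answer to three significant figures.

100 cells/mL

Step 1: 1000 μL brought to 20 mL → factor 20000/1000 = 20
Step 2: 50 μL + 4950 μL = 5000 μL total → factor 5000/50 = 100
Step 3: 2 mL brought to 10 mL → factor 10/2 = 5
Dilution factor through tube #3 = 20 × 100 × 5 = 10000
[tube #3] = 1.00 × 10^6 cells/mL / 10000 = 100 cells/mL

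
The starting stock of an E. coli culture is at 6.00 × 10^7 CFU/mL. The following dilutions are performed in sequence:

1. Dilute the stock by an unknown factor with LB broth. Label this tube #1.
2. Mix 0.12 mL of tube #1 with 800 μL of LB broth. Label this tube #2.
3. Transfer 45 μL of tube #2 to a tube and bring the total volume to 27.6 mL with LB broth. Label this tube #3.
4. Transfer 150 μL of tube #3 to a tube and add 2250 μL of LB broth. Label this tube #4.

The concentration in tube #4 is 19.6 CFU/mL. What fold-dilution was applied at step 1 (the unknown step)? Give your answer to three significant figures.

40.7-fold

Step 1: unknown factor x
Step 2: 0.12 mL + 800 μL = 0.92 mL total → factor 0.92/0.12 = 7.6667
Step 3: 45 μL brought to 27.6 mL → factor 27600/45 = 613.33
Step 4: 150 μL + 2250 μL = 2400 μL total → factor 2400/150 = 16
Product of known-step factors = 75236
Overall factor = 6.00 × 10^7 CFU/mL / (19.6 CFU/mL) = 3.0612 × 10^6
x = 3.0612 × 10^6 / 75236 = 40.7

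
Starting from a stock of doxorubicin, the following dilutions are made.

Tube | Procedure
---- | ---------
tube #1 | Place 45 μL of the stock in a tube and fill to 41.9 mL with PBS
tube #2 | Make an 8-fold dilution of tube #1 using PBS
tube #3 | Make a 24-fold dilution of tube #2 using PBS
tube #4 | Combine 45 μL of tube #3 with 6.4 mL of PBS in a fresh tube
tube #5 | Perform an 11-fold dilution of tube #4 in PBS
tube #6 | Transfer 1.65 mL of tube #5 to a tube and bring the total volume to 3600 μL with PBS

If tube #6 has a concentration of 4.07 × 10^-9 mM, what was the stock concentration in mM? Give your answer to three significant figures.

2.50 mM

Step 1: 45 μL brought to 41.9 mL → factor 41900/45 = 931.11
Step 2: 8-fold → factor 8
Step 3: 24-fold → factor 24
Step 4: 45 μL + 6.4 mL = 6445 μL total → factor 6445/45 = 143.22
Step 5: 11-fold → factor 11
Step 6: 1.65 mL brought to 3600 μL → factor 3.6/1.65 = 2.1818
Overall dilution factor = 931.11 × 8 × 24 × 143.22 × 11 × 2.1818 = 6.145 × 10^8
Stock = 4.07 × 10^-9 mM × 6.145 × 10^8 = 2.50 mM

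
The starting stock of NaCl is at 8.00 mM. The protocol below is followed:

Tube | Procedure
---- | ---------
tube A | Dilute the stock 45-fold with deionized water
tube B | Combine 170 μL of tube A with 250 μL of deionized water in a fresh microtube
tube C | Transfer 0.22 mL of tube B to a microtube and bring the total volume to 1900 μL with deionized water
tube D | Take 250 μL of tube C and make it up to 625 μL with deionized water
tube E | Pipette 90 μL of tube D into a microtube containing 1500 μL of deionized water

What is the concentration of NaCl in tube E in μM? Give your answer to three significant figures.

Step 1: 45-fold → factor 45
Step 2: 170 μL + 250 μL = 420 μL total → factor 420/170 = 2.4706
Step 3: 0.22 mL brought to 1900 μL → factor 1.9/0.22 = 8.6364
Step 4: 250 μL brought to 625 μL → factor 625/250 = 2.5
Step 5: 90 μL + 1500 μL = 1590 μL total → factor 1590/90 = 17.667
Overall dilution factor = 45 × 2.4706 × 8.6364 × 2.5 × 17.667 = 42407
Final = 8.00 mM / 42407 = 0.0001886 mM = 0.189 μM

0.189 μM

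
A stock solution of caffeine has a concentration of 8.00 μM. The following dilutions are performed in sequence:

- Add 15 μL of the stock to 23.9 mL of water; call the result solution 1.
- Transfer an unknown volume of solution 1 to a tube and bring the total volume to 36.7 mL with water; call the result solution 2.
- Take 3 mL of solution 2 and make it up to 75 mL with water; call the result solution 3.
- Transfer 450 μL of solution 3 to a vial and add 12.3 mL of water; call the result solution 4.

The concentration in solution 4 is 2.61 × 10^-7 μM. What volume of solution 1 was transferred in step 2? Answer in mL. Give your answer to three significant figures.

1.35 mL

Step 1: 15 μL + 23.9 mL = 23915 μL total → factor 23915/15 = 1594.3
Step 2: v brought to 36.7 mL → factor = 36.7 mL/v
Step 3: 3 mL brought to 75 mL → factor 75/3 = 25
Step 4: 450 μL + 12.3 mL = 12750 μL total → factor 12750/450 = 28.333
Product of known-step factors = 1.1293 × 10^6
Overall factor = 8.00 μM / (2.61 × 10^-7 μM) = 3.0651 × 10^7
Step-2 factor = 3.0651 × 10^7 / 1.1293 × 10^6 = 27.141
v = 36.7 mL / 27.141 = 1.35 mL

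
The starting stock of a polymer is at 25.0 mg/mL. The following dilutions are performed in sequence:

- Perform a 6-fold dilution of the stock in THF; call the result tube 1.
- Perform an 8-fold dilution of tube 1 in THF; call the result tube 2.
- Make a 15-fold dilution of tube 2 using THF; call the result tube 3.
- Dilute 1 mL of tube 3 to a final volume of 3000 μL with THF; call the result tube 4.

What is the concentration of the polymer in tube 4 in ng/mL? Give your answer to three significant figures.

Step 1: 6-fold → factor 6
Step 2: 8-fold → factor 8
Step 3: 15-fold → factor 15
Step 4: 1 mL brought to 3000 μL → factor 3/1 = 3
Overall dilution factor = 6 × 8 × 15 × 3 = 2160
Final = 25.0 mg/mL / 2160 = 0.01157 mg/mL = 1.16 × 10^4 ng/mL

1.16 × 10^4 ng/mL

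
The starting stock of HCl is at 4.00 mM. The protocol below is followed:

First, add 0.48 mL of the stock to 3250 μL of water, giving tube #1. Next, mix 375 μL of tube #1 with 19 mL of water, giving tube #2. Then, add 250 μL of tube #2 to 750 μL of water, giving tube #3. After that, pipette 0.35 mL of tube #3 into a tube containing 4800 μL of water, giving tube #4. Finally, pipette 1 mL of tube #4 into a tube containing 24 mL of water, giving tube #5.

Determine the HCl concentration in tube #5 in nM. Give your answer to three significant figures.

6.77 nM

Step 1: 0.48 mL + 3250 μL = 3.73 mL total → factor 3.73/0.48 = 7.7708
Step 2: 375 μL + 19 mL = 19375 μL total → factor 19375/375 = 51.667
Step 3: 250 μL + 750 μL = 1000 μL total → factor 1000/250 = 4
Step 4: 0.35 mL + 4800 μL = 5.15 mL total → factor 5.15/0.35 = 14.714
Step 5: 1 mL + 24 mL = 25 mL total → factor 25/1 = 25
Overall dilution factor = 7.7708 × 51.667 × 4 × 14.714 × 25 = 5.9077 × 10^5
Final = 4.00 mM / 5.9077 × 10^5 = 6.771 × 10^-6 mM = 6.77 nM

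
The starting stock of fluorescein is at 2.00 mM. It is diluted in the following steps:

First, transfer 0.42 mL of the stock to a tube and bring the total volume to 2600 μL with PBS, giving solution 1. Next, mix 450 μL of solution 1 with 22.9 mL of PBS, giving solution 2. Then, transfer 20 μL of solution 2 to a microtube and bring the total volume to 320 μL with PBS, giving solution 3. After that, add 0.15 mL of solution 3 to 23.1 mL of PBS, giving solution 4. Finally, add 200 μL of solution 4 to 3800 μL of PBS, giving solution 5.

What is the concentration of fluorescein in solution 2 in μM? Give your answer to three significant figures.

Step 1: 0.42 mL brought to 2600 μL → factor 2.6/0.42 = 6.1905
Step 2: 450 μL + 22.9 mL = 23350 μL total → factor 23350/450 = 51.889
Dilution factor through solution 2 = 6.1905 × 51.889 = 321.22
[solution 2] = 2.00 mM / 321.22 = 0.006226 mM = 6.23 μM

6.23 μM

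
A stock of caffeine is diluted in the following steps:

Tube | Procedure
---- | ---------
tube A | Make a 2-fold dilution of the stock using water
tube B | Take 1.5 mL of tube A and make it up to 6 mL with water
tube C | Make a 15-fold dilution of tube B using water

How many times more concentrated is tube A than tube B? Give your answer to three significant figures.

4.00

Step 1: 2-fold → factor 2
Step 2: 1.5 mL brought to 6 mL → factor 6/1.5 = 4
Dilution factor to tube A = 2; to tube B = 8
[tube A]/[tube B] = (factor to tube B)/(factor to tube A) = 8/2 = 4.00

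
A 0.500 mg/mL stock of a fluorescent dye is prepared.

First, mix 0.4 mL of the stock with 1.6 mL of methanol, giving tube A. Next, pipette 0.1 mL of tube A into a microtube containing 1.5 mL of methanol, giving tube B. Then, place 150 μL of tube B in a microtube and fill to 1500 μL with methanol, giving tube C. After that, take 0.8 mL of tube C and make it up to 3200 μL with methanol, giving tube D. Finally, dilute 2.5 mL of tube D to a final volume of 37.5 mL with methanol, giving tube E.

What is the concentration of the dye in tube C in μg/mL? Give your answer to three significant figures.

0.625 μg/mL

Step 1: 0.4 mL + 1.6 mL = 2 mL total → factor 2/0.4 = 5
Step 2: 0.1 mL + 1.5 mL = 1.6 mL total → factor 1.6/0.1 = 16
Step 3: 150 μL brought to 1500 μL → factor 1500/150 = 10
Dilution factor through tube C = 5 × 16 × 10 = 800
[tube C] = 0.500 mg/mL / 800 = 0.0006250 mg/mL = 0.625 μg/mL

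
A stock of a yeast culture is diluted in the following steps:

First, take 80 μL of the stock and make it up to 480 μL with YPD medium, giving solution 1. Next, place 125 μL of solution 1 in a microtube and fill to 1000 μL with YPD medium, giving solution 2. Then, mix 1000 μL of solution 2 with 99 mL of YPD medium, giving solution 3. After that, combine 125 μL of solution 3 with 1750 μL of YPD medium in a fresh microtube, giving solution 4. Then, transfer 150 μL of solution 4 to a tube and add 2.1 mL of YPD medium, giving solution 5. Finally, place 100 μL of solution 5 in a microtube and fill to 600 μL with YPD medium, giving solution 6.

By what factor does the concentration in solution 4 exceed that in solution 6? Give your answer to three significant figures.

Step 1: 80 μL brought to 480 μL → factor 480/80 = 6
Step 2: 125 μL brought to 1000 μL → factor 1000/125 = 8
Step 3: 1000 μL + 99 mL = 1 × 10^5 μL total → factor 1 × 10^5/1000 = 100
Step 4: 125 μL + 1750 μL = 1875 μL total → factor 1875/125 = 15
Step 5: 150 μL + 2.1 mL = 2250 μL total → factor 2250/150 = 15
Step 6: 100 μL brought to 600 μL → factor 600/100 = 6
Dilution factor to solution 4 = 72000; to solution 6 = 6.48 × 10^6
[solution 4]/[solution 6] = (factor to solution 6)/(factor to solution 4) = 6.48 × 10^6/72000 = 90.0

90.0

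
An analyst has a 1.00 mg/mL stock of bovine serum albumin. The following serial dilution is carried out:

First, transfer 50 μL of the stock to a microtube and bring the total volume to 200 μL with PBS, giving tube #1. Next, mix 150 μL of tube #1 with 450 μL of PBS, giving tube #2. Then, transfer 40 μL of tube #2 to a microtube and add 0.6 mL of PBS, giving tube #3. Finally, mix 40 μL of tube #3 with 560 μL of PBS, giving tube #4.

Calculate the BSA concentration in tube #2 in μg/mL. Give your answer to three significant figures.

Step 1: 50 μL brought to 200 μL → factor 200/50 = 4
Step 2: 150 μL + 450 μL = 600 μL total → factor 600/150 = 4
Dilution factor through tube #2 = 4 × 4 = 16
[tube #2] = 1.00 mg/mL / 16 = 0.06250 mg/mL = 62.5 μg/mL

62.5 μg/mL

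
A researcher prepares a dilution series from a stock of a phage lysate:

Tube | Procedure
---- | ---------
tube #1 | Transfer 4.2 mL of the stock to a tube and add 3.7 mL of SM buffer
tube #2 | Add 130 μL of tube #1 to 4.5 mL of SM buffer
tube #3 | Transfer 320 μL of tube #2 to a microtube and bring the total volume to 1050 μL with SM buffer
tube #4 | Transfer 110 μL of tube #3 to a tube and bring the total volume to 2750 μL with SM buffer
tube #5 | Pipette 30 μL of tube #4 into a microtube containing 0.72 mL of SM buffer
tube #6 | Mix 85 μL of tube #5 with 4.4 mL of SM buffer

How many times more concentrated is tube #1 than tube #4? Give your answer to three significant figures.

2.92 × 10^3

Step 1: 4.2 mL + 3.7 mL = 7.9 mL total → factor 7.9/4.2 = 1.881
Step 2: 130 μL + 4.5 mL = 4630 μL total → factor 4630/130 = 35.615
Step 3: 320 μL brought to 1050 μL → factor 1050/320 = 3.2812
Step 4: 110 μL brought to 2750 μL → factor 2750/110 = 25
Dilution factor to tube #1 = 1.881; to tube #4 = 5495.3
[tube #1]/[tube #4] = (factor to tube #4)/(factor to tube #1) = 5495.3/1.881 = 2.92 × 10^3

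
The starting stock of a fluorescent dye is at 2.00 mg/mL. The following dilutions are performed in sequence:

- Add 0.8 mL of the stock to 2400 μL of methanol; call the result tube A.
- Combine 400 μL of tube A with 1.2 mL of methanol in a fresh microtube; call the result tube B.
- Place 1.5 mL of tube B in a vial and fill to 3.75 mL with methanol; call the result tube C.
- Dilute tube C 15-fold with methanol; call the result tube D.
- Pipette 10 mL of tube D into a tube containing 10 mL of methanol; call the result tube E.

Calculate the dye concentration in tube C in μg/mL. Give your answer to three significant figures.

Step 1: 0.8 mL + 2400 μL = 3.2 mL total → factor 3.2/0.8 = 4
Step 2: 400 μL + 1.2 mL = 1600 μL total → factor 1600/400 = 4
Step 3: 1.5 mL brought to 3.75 mL → factor 3.75/1.5 = 2.5
Dilution factor through tube C = 4 × 4 × 2.5 = 40
[tube C] = 2.00 mg/mL / 40 = 0.05000 mg/mL = 50.0 μg/mL

50.0 μg/mL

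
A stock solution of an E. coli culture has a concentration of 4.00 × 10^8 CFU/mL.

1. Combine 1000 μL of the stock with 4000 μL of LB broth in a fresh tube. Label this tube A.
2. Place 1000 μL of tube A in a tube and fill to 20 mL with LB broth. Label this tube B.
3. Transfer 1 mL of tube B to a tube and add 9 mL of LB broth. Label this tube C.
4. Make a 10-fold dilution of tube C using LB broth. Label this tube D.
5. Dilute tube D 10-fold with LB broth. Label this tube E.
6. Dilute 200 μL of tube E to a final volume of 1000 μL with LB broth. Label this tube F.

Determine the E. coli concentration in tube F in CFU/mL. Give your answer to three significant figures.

Step 1: 1000 μL + 4000 μL = 5000 μL total → factor 5000/1000 = 5
Step 2: 1000 μL brought to 20 mL → factor 20000/1000 = 20
Step 3: 1 mL + 9 mL = 10 mL total → factor 10/1 = 10
Step 4: 10-fold → factor 10
Step 5: 10-fold → factor 10
Step 6: 200 μL brought to 1000 μL → factor 1000/200 = 5
Overall dilution factor = 5 × 20 × 10 × 10 × 10 × 5 = 5 × 10^5
Final = 4.00 × 10^8 CFU/mL / 5 × 10^5 = 800 CFU/mL

800 CFU/mL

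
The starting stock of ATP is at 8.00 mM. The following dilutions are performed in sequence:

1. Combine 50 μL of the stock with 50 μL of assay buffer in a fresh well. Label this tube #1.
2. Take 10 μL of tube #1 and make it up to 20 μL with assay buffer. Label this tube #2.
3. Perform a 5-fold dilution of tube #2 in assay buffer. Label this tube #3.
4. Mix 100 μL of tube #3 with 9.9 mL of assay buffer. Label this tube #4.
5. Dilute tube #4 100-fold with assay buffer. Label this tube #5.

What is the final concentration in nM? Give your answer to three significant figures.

Step 1: 50 μL + 50 μL = 100 μL total → factor 100/50 = 2
Step 2: 10 μL brought to 20 μL → factor 20/10 = 2
Step 3: 5-fold → factor 5
Step 4: 100 μL + 9.9 mL = 10000 μL total → factor 10000/100 = 100
Step 5: 100-fold → factor 100
Overall dilution factor = 2 × 2 × 5 × 100 × 100 = 2 × 10^5
Final = 8.00 mM / 2 × 10^5 = 4.000 × 10^-5 mM = 40.0 nM

40.0 nM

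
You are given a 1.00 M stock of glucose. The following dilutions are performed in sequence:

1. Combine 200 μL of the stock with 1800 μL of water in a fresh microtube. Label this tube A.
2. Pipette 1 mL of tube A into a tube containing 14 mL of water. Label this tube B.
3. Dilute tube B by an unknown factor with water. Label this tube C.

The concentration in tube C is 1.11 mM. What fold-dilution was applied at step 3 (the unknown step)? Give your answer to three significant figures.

Step 1: 200 μL + 1800 μL = 2000 μL total → factor 2000/200 = 10
Step 2: 1 mL + 14 mL = 15 mL total → factor 15/1 = 15
Step 3: unknown factor x
Product of known-step factors = 150
Overall factor = 1.00 M / (1.11 mM) = 900.9
x = 900.9 / 150 = 6.01

6.01-fold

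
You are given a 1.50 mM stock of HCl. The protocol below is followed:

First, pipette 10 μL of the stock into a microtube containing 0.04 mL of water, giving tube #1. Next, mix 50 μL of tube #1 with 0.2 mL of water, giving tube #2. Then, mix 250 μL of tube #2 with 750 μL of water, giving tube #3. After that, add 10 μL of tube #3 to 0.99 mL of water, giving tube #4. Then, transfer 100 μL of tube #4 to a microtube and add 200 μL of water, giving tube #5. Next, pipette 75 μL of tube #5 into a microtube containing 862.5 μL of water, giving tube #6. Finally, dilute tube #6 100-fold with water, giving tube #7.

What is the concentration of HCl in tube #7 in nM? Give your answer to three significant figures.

Step 1: 10 μL + 0.04 mL = 50 μL total → factor 50/10 = 5
Step 2: 50 μL + 0.2 mL = 250 μL total → factor 250/50 = 5
Step 3: 250 μL + 750 μL = 1000 μL total → factor 1000/250 = 4
Step 4: 10 μL + 0.99 mL = 1000 μL total → factor 1000/10 = 100
Step 5: 100 μL + 200 μL = 300 μL total → factor 300/100 = 3
Step 6: 75 μL + 862.5 μL = 937.5 μL total → factor 937.5/75 = 12.5
Step 7: 100-fold → factor 100
Overall dilution factor = 5 × 5 × 4 × 100 × 3 × 12.5 × 100 = 3.75 × 10^7
Final = 1.50 mM / 3.75 × 10^7 = 4.000 × 10^-8 mM = 0.0400 nM

0.0400 nM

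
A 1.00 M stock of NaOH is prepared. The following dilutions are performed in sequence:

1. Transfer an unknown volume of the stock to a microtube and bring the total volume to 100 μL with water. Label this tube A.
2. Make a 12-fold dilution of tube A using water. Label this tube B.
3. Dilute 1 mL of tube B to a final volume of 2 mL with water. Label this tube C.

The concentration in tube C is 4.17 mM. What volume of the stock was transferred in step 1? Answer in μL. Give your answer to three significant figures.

10.0 μL

Step 1: v brought to 100 μL → factor = 100 μL/v
Step 2: 12-fold → factor 12
Step 3: 1 mL brought to 2 mL → factor 2/1 = 2
Product of known-step factors = 24
Overall factor = 1.00 M / (4.17 mM) = 239.81
Step-1 factor = 239.81 / 24 = 9.992
v = 100 μL / 9.992 = 10.0 μL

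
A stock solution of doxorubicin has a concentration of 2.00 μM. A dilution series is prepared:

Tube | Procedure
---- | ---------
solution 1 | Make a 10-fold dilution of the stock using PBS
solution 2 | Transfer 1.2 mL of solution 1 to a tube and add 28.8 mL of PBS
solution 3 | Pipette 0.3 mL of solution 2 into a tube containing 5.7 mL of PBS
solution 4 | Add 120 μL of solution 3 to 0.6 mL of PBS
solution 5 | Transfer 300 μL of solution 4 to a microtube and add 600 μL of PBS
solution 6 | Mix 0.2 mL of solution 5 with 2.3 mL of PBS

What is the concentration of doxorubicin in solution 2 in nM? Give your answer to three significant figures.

Step 1: 10-fold → factor 10
Step 2: 1.2 mL + 28.8 mL = 30 mL total → factor 30/1.2 = 25
Dilution factor through solution 2 = 10 × 25 = 250
[solution 2] = 2.00 μM / 250 = 0.008000 μM = 8.00 nM

8.00 nM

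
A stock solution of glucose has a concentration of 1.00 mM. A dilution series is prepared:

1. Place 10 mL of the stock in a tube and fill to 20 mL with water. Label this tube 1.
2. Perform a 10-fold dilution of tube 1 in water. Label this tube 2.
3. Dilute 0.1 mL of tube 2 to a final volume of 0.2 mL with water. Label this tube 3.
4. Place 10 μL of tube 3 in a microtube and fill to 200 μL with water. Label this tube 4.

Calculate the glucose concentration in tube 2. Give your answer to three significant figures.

0.0500 mM

Step 1: 10 mL brought to 20 mL → factor 20/10 = 2
Step 2: 10-fold → factor 10
Dilution factor through tube 2 = 2 × 10 = 20
[tube 2] = 1.00 mM / 20 = 0.0500 mM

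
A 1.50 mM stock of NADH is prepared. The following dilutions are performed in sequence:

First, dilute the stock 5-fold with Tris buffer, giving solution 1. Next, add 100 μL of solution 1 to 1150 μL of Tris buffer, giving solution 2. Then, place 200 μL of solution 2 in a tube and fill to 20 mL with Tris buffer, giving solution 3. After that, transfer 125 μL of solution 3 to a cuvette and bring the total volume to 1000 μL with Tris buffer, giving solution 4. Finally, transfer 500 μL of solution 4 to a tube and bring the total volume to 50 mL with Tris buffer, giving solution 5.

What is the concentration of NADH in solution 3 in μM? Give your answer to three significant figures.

0.240 μM

Step 1: 5-fold → factor 5
Step 2: 100 μL + 1150 μL = 1250 μL total → factor 1250/100 = 12.5
Step 3: 200 μL brought to 20 mL → factor 20000/200 = 100
Dilution factor through solution 3 = 5 × 12.5 × 100 = 6250
[solution 3] = 1.50 mM / 6250 = 0.0002400 mM = 0.240 μM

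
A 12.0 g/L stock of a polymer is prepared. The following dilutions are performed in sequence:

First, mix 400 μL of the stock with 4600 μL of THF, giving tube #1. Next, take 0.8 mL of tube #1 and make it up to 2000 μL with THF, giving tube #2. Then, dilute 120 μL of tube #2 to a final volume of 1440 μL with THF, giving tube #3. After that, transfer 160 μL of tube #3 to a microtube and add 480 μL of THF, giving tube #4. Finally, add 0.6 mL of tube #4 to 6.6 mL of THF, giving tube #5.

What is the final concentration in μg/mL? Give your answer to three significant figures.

Step 1: 400 μL + 4600 μL = 5000 μL total → factor 5000/400 = 12.5
Step 2: 0.8 mL brought to 2000 μL → factor 2/0.8 = 2.5
Step 3: 120 μL brought to 1440 μL → factor 1440/120 = 12
Step 4: 160 μL + 480 μL = 640 μL total → factor 640/160 = 4
Step 5: 0.6 mL + 6.6 mL = 7.2 mL total → factor 7.2/0.6 = 12
Overall dilution factor = 12.5 × 2.5 × 12 × 4 × 12 = 18000
Final = 12.0 g/L / 18000 = 0.0006667 g/L = 0.667 μg/mL

0.667 μg/mL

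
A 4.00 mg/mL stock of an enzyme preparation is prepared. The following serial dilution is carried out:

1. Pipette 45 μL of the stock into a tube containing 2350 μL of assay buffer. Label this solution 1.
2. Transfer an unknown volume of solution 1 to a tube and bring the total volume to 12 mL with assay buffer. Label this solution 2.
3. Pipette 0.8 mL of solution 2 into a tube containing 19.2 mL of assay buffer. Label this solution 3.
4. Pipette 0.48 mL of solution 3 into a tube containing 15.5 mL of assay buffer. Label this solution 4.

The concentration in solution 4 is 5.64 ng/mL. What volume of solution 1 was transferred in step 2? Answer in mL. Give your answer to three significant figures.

Step 1: 45 μL + 2350 μL = 2395 μL total → factor 2395/45 = 53.222
Step 2: v brought to 12 mL → factor = 12 mL/v
Step 3: 0.8 mL + 19.2 mL = 20 mL total → factor 20/0.8 = 25
Step 4: 0.48 mL + 15.5 mL = 15.98 mL total → factor 15.98/0.48 = 33.292
Product of known-step factors = 44296
Overall factor = 4.00 mg/mL / (5.64 ng/mL) = 7.0922 × 10^5
Step-2 factor = 7.0922 × 10^5 / 44296 = 16.011
v = 12 mL / 16.011 = 0.749 mL

0.749 mL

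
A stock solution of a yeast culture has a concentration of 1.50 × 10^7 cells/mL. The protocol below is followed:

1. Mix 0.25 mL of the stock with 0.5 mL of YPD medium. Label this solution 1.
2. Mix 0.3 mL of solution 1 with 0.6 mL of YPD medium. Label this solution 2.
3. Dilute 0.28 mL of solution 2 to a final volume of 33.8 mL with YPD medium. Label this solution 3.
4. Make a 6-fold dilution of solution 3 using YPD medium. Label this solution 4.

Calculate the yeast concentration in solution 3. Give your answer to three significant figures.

Step 1: 0.25 mL + 0.5 mL = 0.75 mL total → factor 0.75/0.25 = 3
Step 2: 0.3 mL + 0.6 mL = 0.9 mL total → factor 0.9/0.3 = 3
Step 3: 0.28 mL brought to 33.8 mL → factor 33.8/0.28 = 120.71
Dilution factor through solution 3 = 3 × 3 × 120.71 = 1086.4
[solution 3] = 1.50 × 10^7 cells/mL / 1086.4 = 1.38 × 10^4 cells/mL

1.38 × 10^4 cells/mL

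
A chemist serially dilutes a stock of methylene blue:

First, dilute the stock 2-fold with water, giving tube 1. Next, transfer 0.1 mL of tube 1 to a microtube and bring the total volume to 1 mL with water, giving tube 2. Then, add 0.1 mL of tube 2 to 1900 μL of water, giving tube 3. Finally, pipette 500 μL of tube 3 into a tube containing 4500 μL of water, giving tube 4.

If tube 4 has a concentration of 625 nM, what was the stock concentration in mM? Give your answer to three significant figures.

Step 1: 2-fold → factor 2
Step 2: 0.1 mL brought to 1 mL → factor 1/0.1 = 10
Step 3: 0.1 mL + 1900 μL = 2 mL total → factor 2/0.1 = 20
Step 4: 500 μL + 4500 μL = 5000 μL total → factor 5000/500 = 10
Overall dilution factor = 2 × 10 × 20 × 10 = 4000
Stock = 625 nM × 4000 = 2.500 × 10^6 nM = 2.50 mM

2.50 mM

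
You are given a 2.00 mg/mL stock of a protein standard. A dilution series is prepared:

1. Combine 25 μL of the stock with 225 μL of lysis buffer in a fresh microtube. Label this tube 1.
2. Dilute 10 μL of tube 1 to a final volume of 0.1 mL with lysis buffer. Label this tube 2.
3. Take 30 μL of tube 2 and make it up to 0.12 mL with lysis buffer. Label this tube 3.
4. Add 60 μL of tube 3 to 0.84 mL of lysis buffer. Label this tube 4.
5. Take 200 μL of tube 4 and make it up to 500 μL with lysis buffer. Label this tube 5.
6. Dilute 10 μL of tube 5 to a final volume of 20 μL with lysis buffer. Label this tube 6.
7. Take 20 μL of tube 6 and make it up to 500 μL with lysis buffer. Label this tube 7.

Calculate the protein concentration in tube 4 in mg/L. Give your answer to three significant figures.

Step 1: 25 μL + 225 μL = 250 μL total → factor 250/25 = 10
Step 2: 10 μL brought to 0.1 mL → factor 100/10 = 10
Step 3: 30 μL brought to 0.12 mL → factor 120/30 = 4
Step 4: 60 μL + 0.84 mL = 900 μL total → factor 900/60 = 15
Dilution factor through tube 4 = 10 × 10 × 4 × 15 = 6000
[tube 4] = 2.00 mg/mL / 6000 = 0.0003333 mg/mL = 0.333 mg/L

0.333 mg/L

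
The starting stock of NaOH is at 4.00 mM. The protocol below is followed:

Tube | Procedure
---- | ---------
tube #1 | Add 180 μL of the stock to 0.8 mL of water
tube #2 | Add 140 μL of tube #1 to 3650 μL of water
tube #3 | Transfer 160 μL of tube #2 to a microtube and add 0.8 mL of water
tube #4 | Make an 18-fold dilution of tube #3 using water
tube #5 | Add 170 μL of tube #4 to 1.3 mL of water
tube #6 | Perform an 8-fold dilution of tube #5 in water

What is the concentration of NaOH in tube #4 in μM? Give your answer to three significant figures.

Step 1: 180 μL + 0.8 mL = 980 μL total → factor 980/180 = 5.4444
Step 2: 140 μL + 3650 μL = 3790 μL total → factor 3790/140 = 27.071
Step 3: 160 μL + 0.8 mL = 960 μL total → factor 960/160 = 6
Step 4: 18-fold → factor 18
Dilution factor through tube #4 = 5.4444 × 27.071 × 6 × 18 = 15918
[tube #4] = 4.00 mM / 15918 = 0.0002513 mM = 0.251 μM

0.251 μM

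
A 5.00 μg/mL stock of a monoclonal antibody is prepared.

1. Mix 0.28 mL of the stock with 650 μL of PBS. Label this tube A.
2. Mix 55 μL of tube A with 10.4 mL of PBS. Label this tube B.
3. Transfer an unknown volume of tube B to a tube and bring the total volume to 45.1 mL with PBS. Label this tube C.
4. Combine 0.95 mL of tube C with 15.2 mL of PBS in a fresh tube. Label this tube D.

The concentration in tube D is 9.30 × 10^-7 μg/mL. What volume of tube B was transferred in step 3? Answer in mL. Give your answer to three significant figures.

Step 1: 0.28 mL + 650 μL = 0.93 mL total → factor 0.93/0.28 = 3.3214
Step 2: 55 μL + 10.4 mL = 10455 μL total → factor 10455/55 = 190.09
Step 3: v brought to 45.1 mL → factor = 45.1 mL/v
Step 4: 0.95 mL + 15.2 mL = 16.15 mL total → factor 16.15/0.95 = 17
Product of known-step factors = 10733
Overall factor = 5.00 μg/mL / (9.30 × 10^-7 μg/mL) = 5.3763 × 10^6
Step-3 factor = 5.3763 × 10^6 / 10733 = 500.9
v = 45.1 mL / 500.9 = 0.0900 mL

0.0900 mL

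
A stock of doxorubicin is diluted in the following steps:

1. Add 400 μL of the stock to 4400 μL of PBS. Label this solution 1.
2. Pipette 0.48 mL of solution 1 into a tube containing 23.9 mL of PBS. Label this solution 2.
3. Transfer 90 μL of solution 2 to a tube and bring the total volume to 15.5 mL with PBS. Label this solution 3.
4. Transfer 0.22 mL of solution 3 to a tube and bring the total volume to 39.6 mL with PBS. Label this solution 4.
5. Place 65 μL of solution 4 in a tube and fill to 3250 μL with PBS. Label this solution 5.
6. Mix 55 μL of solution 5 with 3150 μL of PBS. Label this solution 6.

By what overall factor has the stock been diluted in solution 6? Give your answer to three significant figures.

Step 1: 400 μL + 4400 μL = 4800 μL total → factor 4800/400 = 12
Step 2: 0.48 mL + 23.9 mL = 24.38 mL total → factor 24.38/0.48 = 50.792
Step 3: 90 μL brought to 15.5 mL → factor 15500/90 = 172.22
Step 4: 0.22 mL brought to 39.6 mL → factor 39.6/0.22 = 180
Step 5: 65 μL brought to 3250 μL → factor 3250/65 = 50
Step 6: 55 μL + 3150 μL = 3205 μL total → factor 3205/55 = 58.273
Overall dilution factor = 12 × 50.792 × 172.22 × 180 × 50 × 58.273 = 5.5052 × 10^10

5.51 × 10^10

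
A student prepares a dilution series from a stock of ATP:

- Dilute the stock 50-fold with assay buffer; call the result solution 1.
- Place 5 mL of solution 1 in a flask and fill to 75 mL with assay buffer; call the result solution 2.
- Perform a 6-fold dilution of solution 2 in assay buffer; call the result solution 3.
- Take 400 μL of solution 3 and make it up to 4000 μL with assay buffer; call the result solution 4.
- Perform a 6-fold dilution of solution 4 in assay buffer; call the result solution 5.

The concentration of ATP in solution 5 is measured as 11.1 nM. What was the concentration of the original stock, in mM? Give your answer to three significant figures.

3.00 mM

Step 1: 50-fold → factor 50
Step 2: 5 mL brought to 75 mL → factor 75/5 = 15
Step 3: 6-fold → factor 6
Step 4: 400 μL brought to 4000 μL → factor 4000/400 = 10
Step 5: 6-fold → factor 6
Overall dilution factor = 50 × 15 × 6 × 10 × 6 = 2.7 × 10^5
Stock = 11.1 nM × 2.7 × 10^5 = 2.997 × 10^6 nM = 3.00 mM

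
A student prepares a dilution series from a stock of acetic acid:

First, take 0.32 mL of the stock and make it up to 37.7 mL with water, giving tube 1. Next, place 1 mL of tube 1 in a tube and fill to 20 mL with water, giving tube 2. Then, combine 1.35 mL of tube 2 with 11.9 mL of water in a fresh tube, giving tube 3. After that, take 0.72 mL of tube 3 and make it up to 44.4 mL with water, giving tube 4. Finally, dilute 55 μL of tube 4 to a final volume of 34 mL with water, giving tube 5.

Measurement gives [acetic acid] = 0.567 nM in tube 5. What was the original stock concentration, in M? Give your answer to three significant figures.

Step 1: 0.32 mL brought to 37.7 mL → factor 37.7/0.32 = 117.81
Step 2: 1 mL brought to 20 mL → factor 20/1 = 20
Step 3: 1.35 mL + 11.9 mL = 13.25 mL total → factor 13.25/1.35 = 9.8148
Step 4: 0.72 mL brought to 44.4 mL → factor 44.4/0.72 = 61.667
Step 5: 55 μL brought to 34 mL → factor 34000/55 = 618.18
Overall dilution factor = 117.81 × 20 × 9.8148 × 61.667 × 618.18 = 8.816 × 10^8
Stock = 0.567 nM × 8.816 × 10^8 = 4.999 × 10^8 nM = 0.500 M

0.500 M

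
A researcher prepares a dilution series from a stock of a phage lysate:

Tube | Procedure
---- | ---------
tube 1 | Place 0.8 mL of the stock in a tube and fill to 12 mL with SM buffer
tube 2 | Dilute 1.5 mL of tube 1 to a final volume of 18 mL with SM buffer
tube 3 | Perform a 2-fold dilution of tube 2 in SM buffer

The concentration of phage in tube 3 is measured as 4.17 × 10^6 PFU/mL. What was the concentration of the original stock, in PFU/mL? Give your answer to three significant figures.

Step 1: 0.8 mL brought to 12 mL → factor 12/0.8 = 15
Step 2: 1.5 mL brought to 18 mL → factor 18/1.5 = 12
Step 3: 2-fold → factor 2
Overall dilution factor = 15 × 12 × 2 = 360
Stock = 4.17 × 10^6 PFU/mL × 360 = 1.50 × 10^9 PFU/mL

1.50 × 10^9 PFU/mL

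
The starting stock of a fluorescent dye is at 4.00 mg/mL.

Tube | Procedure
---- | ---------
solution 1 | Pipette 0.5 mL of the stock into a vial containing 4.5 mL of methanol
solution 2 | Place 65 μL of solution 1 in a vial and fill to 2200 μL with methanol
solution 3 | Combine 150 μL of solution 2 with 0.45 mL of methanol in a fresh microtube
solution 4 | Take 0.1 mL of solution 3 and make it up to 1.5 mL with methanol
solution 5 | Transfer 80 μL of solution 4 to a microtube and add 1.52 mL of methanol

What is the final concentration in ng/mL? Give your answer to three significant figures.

9.85 ng/mL

Step 1: 0.5 mL + 4.5 mL = 5 mL total → factor 5/0.5 = 10
Step 2: 65 μL brought to 2200 μL → factor 2200/65 = 33.846
Step 3: 150 μL + 0.45 mL = 600 μL total → factor 600/150 = 4
Step 4: 0.1 mL brought to 1.5 mL → factor 1.5/0.1 = 15
Step 5: 80 μL + 1.52 mL = 1600 μL total → factor 1600/80 = 20
Overall dilution factor = 10 × 33.846 × 4 × 15 × 20 = 4.0615 × 10^5
Final = 4.00 mg/mL / 4.0615 × 10^5 = 9.848 × 10^-6 mg/mL = 9.85 ng/mL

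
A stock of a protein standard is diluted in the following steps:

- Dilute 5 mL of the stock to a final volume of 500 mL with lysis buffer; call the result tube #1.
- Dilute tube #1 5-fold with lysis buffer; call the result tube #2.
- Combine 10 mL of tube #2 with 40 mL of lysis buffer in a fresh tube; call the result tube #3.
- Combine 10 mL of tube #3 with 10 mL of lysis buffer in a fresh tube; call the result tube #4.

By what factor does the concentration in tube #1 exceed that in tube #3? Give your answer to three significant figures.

25.0

Step 1: 5 mL brought to 500 mL → factor 500/5 = 100
Step 2: 5-fold → factor 5
Step 3: 10 mL + 40 mL = 50 mL total → factor 50/10 = 5
Dilution factor to tube #1 = 100; to tube #3 = 2500
[tube #1]/[tube #3] = (factor to tube #3)/(factor to tube #1) = 2500/100 = 25.0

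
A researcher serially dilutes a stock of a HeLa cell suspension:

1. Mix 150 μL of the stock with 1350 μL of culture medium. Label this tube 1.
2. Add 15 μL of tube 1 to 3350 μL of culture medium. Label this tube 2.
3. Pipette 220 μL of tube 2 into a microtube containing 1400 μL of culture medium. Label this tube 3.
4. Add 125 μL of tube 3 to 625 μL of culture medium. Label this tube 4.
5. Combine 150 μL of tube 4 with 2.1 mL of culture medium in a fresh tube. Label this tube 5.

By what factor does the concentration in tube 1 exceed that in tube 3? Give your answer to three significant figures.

1.65 × 10^3

Step 1: 150 μL + 1350 μL = 1500 μL total → factor 1500/150 = 10
Step 2: 15 μL + 3350 μL = 3365 μL total → factor 3365/15 = 224.33
Step 3: 220 μL + 1400 μL = 1620 μL total → factor 1620/220 = 7.3636
Dilution factor to tube 1 = 10; to tube 3 = 16519
[tube 1]/[tube 3] = (factor to tube 3)/(factor to tube 1) = 16519/10 = 1.65 × 10^3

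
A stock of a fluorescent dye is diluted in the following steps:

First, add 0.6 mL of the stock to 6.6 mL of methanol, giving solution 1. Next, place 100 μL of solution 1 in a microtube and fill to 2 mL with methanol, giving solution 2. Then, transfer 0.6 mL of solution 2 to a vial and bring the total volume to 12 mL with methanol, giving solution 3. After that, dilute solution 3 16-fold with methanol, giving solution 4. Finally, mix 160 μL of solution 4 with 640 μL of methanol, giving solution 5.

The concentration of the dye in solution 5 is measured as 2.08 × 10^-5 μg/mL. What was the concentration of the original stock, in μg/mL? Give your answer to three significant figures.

Step 1: 0.6 mL + 6.6 mL = 7.2 mL total → factor 7.2/0.6 = 12
Step 2: 100 μL brought to 2 mL → factor 2000/100 = 20
Step 3: 0.6 mL brought to 12 mL → factor 12/0.6 = 20
Step 4: 16-fold → factor 16
Step 5: 160 μL + 640 μL = 800 μL total → factor 800/160 = 5
Overall dilution factor = 12 × 20 × 20 × 16 × 5 = 3.84 × 10^5
Stock = 2.08 × 10^-5 μg/mL × 3.84 × 10^5 = 7.99 μg/mL

7.99 μg/mL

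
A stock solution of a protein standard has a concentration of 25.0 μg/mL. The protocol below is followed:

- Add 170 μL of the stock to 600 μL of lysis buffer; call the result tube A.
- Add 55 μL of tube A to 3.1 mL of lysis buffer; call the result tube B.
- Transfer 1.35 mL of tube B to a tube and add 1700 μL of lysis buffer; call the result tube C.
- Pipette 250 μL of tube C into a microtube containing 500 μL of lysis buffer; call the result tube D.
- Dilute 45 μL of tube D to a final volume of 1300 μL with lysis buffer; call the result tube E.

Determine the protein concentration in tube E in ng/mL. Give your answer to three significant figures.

Step 1: 170 μL + 600 μL = 770 μL total → factor 770/170 = 4.5294
Step 2: 55 μL + 3.1 mL = 3155 μL total → factor 3155/55 = 57.364
Step 3: 1.35 mL + 1700 μL = 3.05 mL total → factor 3.05/1.35 = 2.2593
Step 4: 250 μL + 500 μL = 750 μL total → factor 750/250 = 3
Step 5: 45 μL brought to 1300 μL → factor 1300/45 = 28.889
Overall dilution factor = 4.5294 × 57.364 × 2.2593 × 3 × 28.889 = 50874
Final = 25.0 μg/mL / 50874 = 0.0004914 μg/mL = 0.491 ng/mL

0.491 ng/mL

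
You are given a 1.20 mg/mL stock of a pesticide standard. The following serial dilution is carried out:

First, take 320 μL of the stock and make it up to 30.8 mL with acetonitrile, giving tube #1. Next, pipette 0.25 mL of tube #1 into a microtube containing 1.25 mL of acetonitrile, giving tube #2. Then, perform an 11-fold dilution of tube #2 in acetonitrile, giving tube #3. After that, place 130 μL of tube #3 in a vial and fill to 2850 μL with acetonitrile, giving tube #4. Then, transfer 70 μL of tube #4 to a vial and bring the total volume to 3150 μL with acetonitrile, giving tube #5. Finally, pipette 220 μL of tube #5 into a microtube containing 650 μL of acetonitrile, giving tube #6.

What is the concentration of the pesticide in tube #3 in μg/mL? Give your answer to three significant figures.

Step 1: 320 μL brought to 30.8 mL → factor 30800/320 = 96.25
Step 2: 0.25 mL + 1.25 mL = 1.5 mL total → factor 1.5/0.25 = 6
Step 3: 11-fold → factor 11
Dilution factor through tube #3 = 96.25 × 6 × 11 = 6352.5
[tube #3] = 1.20 mg/mL / 6352.5 = 0.0001889 mg/mL = 0.189 μg/mL

0.189 μg/mL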